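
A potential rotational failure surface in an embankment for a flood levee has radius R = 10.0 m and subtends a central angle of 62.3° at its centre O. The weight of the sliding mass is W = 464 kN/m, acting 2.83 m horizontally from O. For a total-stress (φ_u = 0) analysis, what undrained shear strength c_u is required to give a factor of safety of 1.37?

FS = c_u·L_a·R / (W·d), so c_u = FS·W·d / (L_a·R).
Arc length L_a = R·θ = 10.0·(62.3°·π/180) = 10.0·1.0873 = 10.87 m
c_u = 1.37·464·2.83 / (10.87·10.0) = 1799.0 / 108.73 = 16.54 kPa

c_u = 16.5 kPa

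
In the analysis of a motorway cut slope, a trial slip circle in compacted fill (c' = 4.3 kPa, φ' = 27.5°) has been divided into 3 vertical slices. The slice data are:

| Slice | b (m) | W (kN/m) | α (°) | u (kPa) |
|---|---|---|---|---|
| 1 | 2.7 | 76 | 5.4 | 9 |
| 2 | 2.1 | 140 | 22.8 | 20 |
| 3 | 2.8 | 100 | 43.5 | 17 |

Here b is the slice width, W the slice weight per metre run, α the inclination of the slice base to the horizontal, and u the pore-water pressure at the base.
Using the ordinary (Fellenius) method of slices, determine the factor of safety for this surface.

FS = 0.86

Ordinary method of slices: FS = Σ[c'·Δl_i + (W_i cosα_i − u_i·Δl_i)·tanφ'] / Σ W_i sinα_i, with Δl_i = b_i / cosα_i.
Slice 1: Δl = 2.7/cos5.4° = 2.712 m; N'_1 = 76·cos5.4° − 9·2.712 = 51.3; c'Δl = 11.66; W sinα = 7.2
Slice 2: Δl = 2.1/cos22.8° = 2.278 m; N'_2 = 140·cos22.8° − 20·2.278 = 83.5; c'Δl = 9.80; W sinα = 54.3
Slice 3: Δl = 2.8/cos43.5° = 3.860 m; N'_3 = 100·cos43.5° − 17·3.860 = 6.9; c'Δl = 16.60; W sinα = 68.8
Σc'Δl = 38.1 kN/m; ΣN' = 141.7 kN/m; ΣW sinα = 130.2 kN/m
Resisting = 38.1 + 141.7·tan27.5° = 38.1 + 73.7 = 111.8 kN/m
FS = 111.8 / 130.2 = 0.858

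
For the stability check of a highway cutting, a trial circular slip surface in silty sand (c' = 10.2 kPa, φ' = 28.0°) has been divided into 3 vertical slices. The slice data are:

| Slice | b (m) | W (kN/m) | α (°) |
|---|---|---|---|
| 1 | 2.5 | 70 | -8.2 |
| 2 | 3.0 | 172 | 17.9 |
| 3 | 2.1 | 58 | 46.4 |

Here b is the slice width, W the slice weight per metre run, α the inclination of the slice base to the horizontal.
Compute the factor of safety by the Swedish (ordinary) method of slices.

FS = 2.76

Ordinary method of slices: FS = Σ[c'·Δl_i + (W_i cosα_i)·tanφ'] / Σ W_i sinα_i, with Δl_i = b_i / cosα_i.
Slice 1: Δl = 2.5/cos(-8.2°) = 2.526 m; N'_1 = 70·cos(-8.2°) = 69.3; c'Δl = 25.76; W sinα = -10.0
Slice 2: Δl = 3.0/cos17.9° = 3.153 m; N'_2 = 172·cos17.9° = 163.7; c'Δl = 32.16; W sinα = 52.9
Slice 3: Δl = 2.1/cos46.4° = 3.045 m; N'_3 = 58·cos46.4° = 40.0; c'Δl = 31.06; W sinα = 42.0
Σc'Δl = 89.0 kN/m; ΣN' = 273.0 kN/m; ΣW sinα = 84.9 kN/m
Resisting = 89.0 + 273.0·tan28.0° = 89.0 + 145.1 = 234.1 kN/m
FS = 234.1 / 84.9 = 2.758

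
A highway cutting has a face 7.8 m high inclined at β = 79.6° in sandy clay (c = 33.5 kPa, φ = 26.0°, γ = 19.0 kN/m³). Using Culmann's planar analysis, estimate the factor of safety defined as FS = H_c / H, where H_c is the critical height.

FS = 1.97

H_c = (4c/γ) · sinβ cosφ / [1 − cos(β − φ)]
    = (4·33.5/19.0) · sin79.6°·cos26.0° / [1 − cos53.6°]
    = 7.053 · 0.8840 / 0.4066 = 15.33 m
FS = H_c / H = 15.33 / 7.8 = 1.966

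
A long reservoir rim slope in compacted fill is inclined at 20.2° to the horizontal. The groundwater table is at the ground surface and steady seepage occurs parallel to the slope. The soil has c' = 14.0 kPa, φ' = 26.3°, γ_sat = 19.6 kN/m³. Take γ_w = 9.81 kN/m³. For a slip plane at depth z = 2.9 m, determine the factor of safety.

FS = 1.43

With seepage parallel to the slope and the water table at the surface, the effective normal stress on the slip plane uses the buoyant unit weight γ' = γ_sat − γ_w while the driving shear stress uses γ_sat:
FS = [c' + γ' z cos²β tanφ'] / [γ_sat z sinβ cosβ]
γ' = 19.6 − 9.81 = 9.79 kN/m³
Numerator = 14.0 + 9.79·2.9·cos²20.2°·tan26.3° = 14.0 + 9.79·2.9·0.8808·0.4942 = 26.359 kPa
Denominator = 19.6·2.9·sin20.2°·cos20.2° = 19.6·2.9·0.3453·0.9385 = 18.420 kPa
FS = 26.359 / 18.420 = 1.431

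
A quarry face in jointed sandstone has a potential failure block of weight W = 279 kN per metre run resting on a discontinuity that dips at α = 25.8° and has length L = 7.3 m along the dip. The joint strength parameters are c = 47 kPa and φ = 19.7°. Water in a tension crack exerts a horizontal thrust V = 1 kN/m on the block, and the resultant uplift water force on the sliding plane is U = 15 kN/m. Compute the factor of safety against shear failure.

Resolving the block weight along and normal to the plane and applying the Mohr–Coulomb strength on the joint:
N' = W cosα − U − V sinα = 279·cos25.8° − 15 − 1·sin25.8° = 235.8 kN/m
Driving force T = W sinα + V cosα = 279·sin25.8° + 1·cos25.8° = 122.3 kN/m
Resisting force R = c·L + N'·tanφ = 47·7.3 + 235.8·tan19.7° = 343.1 + 84.4 = 427.5 kN/m
FS = R / T = 427.5 / 122.3 = 3.495

FS = 3.49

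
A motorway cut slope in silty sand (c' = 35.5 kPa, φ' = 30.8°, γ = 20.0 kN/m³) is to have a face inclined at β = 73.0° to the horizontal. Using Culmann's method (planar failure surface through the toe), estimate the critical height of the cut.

H_c = 22.50 m

Culmann's analysis gives the critical failure plane at α_cr = (β + φ')/2 = (73.0 + 30.8)/2 = 51.9°, and the critical height
H_c = (4c'/γ) · sinβ cosφ' / [1 − cos(β − φ')]
    = (4·35.5/20.0) · sin73.0°·cos30.8° / [1 − cos(42.2°)]
    = 7.100 · 0.9563·0.8590 / [1 − 0.7408]
    = 7.100 · 0.8214 / 0.2592
    = 22.50 m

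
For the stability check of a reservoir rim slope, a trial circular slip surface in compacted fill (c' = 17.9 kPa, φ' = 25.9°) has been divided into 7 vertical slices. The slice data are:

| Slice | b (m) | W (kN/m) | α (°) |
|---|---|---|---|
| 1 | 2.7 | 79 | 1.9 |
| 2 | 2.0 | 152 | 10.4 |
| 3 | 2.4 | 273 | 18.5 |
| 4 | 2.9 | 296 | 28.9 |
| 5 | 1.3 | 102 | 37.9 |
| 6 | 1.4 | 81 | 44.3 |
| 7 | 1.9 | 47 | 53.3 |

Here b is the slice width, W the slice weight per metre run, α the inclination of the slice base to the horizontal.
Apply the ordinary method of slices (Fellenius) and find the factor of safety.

FS = 1.81

Ordinary method of slices: FS = Σ[c'·Δl_i + (W_i cosα_i)·tanφ'] / Σ W_i sinα_i, with Δl_i = b_i / cosα_i.
Slice 1: Δl = 2.7/cos1.9° = 2.701 m; N'_1 = 79·cos1.9° = 79.0; c'Δl = 48.36; W sinα = 2.6
Slice 2: Δl = 2.0/cos10.4° = 2.033 m; N'_2 = 152·cos10.4° = 149.5; c'Δl = 36.40; W sinα = 27.4
Slice 3: Δl = 2.4/cos18.5° = 2.531 m; N'_3 = 273·cos18.5° = 258.9; c'Δl = 45.30; W sinα = 86.6
Slice 4: Δl = 2.9/cos28.9° = 3.313 m; N'_4 = 296·cos28.9° = 259.1; c'Δl = 59.29; W sinα = 143.1
Slice 5: Δl = 1.3/cos37.9° = 1.647 m; N'_5 = 102·cos37.9° = 80.5; c'Δl = 29.49; W sinα = 62.7
Slice 6: Δl = 1.4/cos44.3° = 1.956 m; N'_6 = 81·cos44.3° = 58.0; c'Δl = 35.02; W sinα = 56.6
Slice 7: Δl = 1.9/cos53.3° = 3.179 m; N'_7 = 47·cos53.3° = 28.1; c'Δl = 56.91; W sinα = 37.7
Σc'Δl = 310.8 kN/m; ΣN' = 913.0 kN/m; ΣW sinα = 416.6 kN/m
Resisting = 310.8 + 913.0·tan25.9° = 310.8 + 443.3 = 754.1 kN/m
FS = 754.1 / 416.6 = 1.810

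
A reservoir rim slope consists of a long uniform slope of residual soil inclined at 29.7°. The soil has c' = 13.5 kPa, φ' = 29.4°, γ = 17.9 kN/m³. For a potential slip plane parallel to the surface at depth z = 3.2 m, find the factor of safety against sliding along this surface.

FS = 1.54

For an infinite slope with a slip plane parallel to the surface (no pore pressure): FS = [c' + γz cos²β tanφ'] / [γz sinβ cosβ].
γz = 17.9·3.2 = 57.28 kN/m²
Numerator = 13.5 + 57.28·cos²29.7°·tan29.4° = 13.5 + 57.28·0.7545·0.5635 = 37.853 kPa
Denominator = 57.28·sin29.7°·cos29.7° = 57.28·0.4955·0.8686 = 24.652 kPa
FS = 37.853 / 24.652 = 1.536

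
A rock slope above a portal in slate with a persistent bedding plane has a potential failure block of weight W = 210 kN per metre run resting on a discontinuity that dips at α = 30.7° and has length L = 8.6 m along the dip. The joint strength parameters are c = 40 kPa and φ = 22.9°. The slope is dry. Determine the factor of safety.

FS = 3.92

Resolving the block weight along and normal to the plane and applying the Mohr–Coulomb strength on the joint:
N' = W cosα = 210·cos30.7° = 180.6 kN/m
Driving force T = W sinα = 210·sin30.7° = 107.2 kN/m
Resisting force R = c·L + N'·tanφ = 40·8.6 + 180.6·tan22.9° = 344.0 + 76.3 = 420.3 kN/m
FS = R / T = 420.3 / 107.2 = 3.920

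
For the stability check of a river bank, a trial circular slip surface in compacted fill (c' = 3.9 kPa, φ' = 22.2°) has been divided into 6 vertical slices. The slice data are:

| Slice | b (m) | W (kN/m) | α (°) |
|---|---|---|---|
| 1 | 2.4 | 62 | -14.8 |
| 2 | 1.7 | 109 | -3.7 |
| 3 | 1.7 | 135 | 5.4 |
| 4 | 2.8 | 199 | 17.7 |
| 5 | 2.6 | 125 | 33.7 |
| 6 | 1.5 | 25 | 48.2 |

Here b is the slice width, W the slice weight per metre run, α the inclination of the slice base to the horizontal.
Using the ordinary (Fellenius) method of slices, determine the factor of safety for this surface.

Ordinary method of slices: FS = Σ[c'·Δl_i + (W_i cosα_i)·tanφ'] / Σ W_i sinα_i, with Δl_i = b_i / cosα_i.
Slice 1: Δl = 2.4/cos(-14.8°) = 2.482 m; N'_1 = 62·cos(-14.8°) = 59.9; c'Δl = 9.68; W sinα = -15.8
Slice 2: Δl = 1.7/cos(-3.7°) = 1.704 m; N'_2 = 109·cos(-3.7°) = 108.8; c'Δl = 6.64; W sinα = -7.0
Slice 3: Δl = 1.7/cos5.4° = 1.708 m; N'_3 = 135·cos5.4° = 134.4; c'Δl = 6.66; W sinα = 12.7
Slice 4: Δl = 2.8/cos17.7° = 2.939 m; N'_4 = 199·cos17.7° = 189.6; c'Δl = 11.46; W sinα = 60.5
Slice 5: Δl = 2.6/cos33.7° = 3.125 m; N'_5 = 125·cos33.7° = 104.0; c'Δl = 12.19; W sinα = 69.4
Slice 6: Δl = 1.5/cos48.2° = 2.250 m; N'_6 = 25·cos48.2° = 16.7; c'Δl = 8.78; W sinα = 18.6
Σc'Δl = 55.4 kN/m; ΣN' = 613.4 kN/m; ΣW sinα = 138.3 kN/m
Resisting = 55.4 + 613.4·tan22.2° = 55.4 + 250.3 = 305.7 kN/m
FS = 305.7 / 138.3 = 2.210

FS = 2.21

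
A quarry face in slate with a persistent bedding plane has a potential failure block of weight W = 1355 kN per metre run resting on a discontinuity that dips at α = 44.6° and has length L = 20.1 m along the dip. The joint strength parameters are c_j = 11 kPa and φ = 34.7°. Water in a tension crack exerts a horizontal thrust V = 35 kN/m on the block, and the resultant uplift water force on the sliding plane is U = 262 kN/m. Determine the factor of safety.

FS = 0.71

Resolving the block weight along and normal to the plane and applying the Mohr–Coulomb strength on the joint:
N' = W cosα − U − V sinα = 1355·cos44.6° − 262 − 35·sin44.6° = 678.2 kN/m
Driving force T = W sinα + V cosα = 1355·sin44.6° + 35·cos44.6° = 976.3 kN/m
Resisting force R = c_j·L + N'·tanφ = 11·20.1 + 678.2·tan34.7° = 221.1 + 469.6 = 690.7 kN/m
FS = R / T = 690.7 / 976.3 = 0.707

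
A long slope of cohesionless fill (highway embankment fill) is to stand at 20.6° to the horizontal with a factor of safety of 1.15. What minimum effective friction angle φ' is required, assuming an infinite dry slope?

φ' = 23.4°

FS = tanφ'/tanβ ⇒ tanφ' = FS · tanβ = 1.15 · tan20.6° = 0.4323
φ' = arctan(0.4323) = 23.38°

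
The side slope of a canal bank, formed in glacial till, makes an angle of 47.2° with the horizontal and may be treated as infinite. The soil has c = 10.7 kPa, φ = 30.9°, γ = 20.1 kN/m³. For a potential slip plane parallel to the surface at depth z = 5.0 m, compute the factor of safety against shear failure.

For an infinite slope with a slip plane parallel to the surface (no pore pressure): FS = [c + γz cos²β tanφ] / [γz sinβ cosβ].
γz = 20.1·5.0 = 100.50 kN/m²
Numerator = 10.7 + 100.50·cos²47.2°·tan30.9° = 10.7 + 100.50·0.4616·0.5985 = 38.467 kPa
Denominator = 100.50·sin47.2°·cos47.2° = 100.50·0.7337·0.6794 = 50.102 kPa
FS = 38.467 / 50.102 = 0.768

FS = 0.77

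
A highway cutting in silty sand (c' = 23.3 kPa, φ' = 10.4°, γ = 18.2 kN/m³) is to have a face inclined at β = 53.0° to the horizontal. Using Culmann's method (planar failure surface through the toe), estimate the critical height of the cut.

H_c = 15.24 m

Culmann's analysis gives the critical failure plane at α_cr = (β + φ')/2 = (53.0 + 10.4)/2 = 31.7°, and the critical height
H_c = (4c'/γ) · sinβ cosφ' / [1 − cos(β − φ')]
    = (4·23.3/18.2) · sin53.0°·cos10.4° / [1 − cos(42.6°)]
    = 5.121 · 0.7986·0.9836 / [1 − 0.7361]
    = 5.121 · 0.7855 / 0.2639
    = 15.24 m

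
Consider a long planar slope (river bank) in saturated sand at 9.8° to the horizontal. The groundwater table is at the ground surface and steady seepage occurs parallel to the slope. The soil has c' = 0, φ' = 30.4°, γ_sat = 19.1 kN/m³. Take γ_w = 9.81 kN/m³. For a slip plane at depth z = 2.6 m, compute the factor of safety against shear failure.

FS = 1.65

With seepage parallel to the slope and the water table at the surface, the effective normal stress on the slip plane uses the buoyant unit weight γ' = γ_sat − γ_w while the driving shear stress uses γ_sat:
FS = [c' + γ' z cos²β tanφ'] / [γ_sat z sinβ cosβ]
(For c' = 0 this reduces to FS = (γ'/γ_sat)·tanφ'/tanβ.)
γ' = 19.1 − 9.81 = 9.29 kN/m³
Numerator = 0.0 + 9.29·2.6·cos²9.8°·tan30.4° = 0.0 + 9.29·2.6·0.9710·0.5867 = 13.761 kPa
Denominator = 19.1·2.6·sin9.8°·cos9.8° = 19.1·2.6·0.1702·0.9854 = 8.329 kPa
FS = 13.761 / 8.329 = 1.652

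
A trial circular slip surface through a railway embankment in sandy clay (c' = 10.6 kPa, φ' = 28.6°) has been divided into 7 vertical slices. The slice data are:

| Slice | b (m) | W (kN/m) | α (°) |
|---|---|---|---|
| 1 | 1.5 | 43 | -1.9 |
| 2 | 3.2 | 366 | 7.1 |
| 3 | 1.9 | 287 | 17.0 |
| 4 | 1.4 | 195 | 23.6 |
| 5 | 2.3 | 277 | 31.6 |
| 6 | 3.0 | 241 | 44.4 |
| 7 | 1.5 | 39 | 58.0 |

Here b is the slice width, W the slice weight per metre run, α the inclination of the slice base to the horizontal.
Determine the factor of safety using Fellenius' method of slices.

Ordinary method of slices: FS = Σ[c'·Δl_i + (W_i cosα_i)·tanφ'] / Σ W_i sinα_i, with Δl_i = b_i / cosα_i.
Slice 1: Δl = 1.5/cos(-1.9°) = 1.501 m; N'_1 = 43·cos(-1.9°) = 43.0; c'Δl = 15.91; W sinα = -1.4
Slice 2: Δl = 3.2/cos7.1° = 3.225 m; N'_2 = 366·cos7.1° = 363.2; c'Δl = 34.18; W sinα = 45.2
Slice 3: Δl = 1.9/cos17.0° = 1.987 m; N'_3 = 287·cos17.0° = 274.5; c'Δl = 21.06; W sinα = 83.9
Slice 4: Δl = 1.4/cos23.6° = 1.528 m; N'_4 = 195·cos23.6° = 178.7; c'Δl = 16.19; W sinα = 78.1
Slice 5: Δl = 2.3/cos31.6° = 2.700 m; N'_5 = 277·cos31.6° = 235.9; c'Δl = 28.62; W sinα = 145.1
Slice 6: Δl = 3.0/cos44.4° = 4.199 m; N'_6 = 241·cos44.4° = 172.2; c'Δl = 44.51; W sinα = 168.6
Slice 7: Δl = 1.5/cos58.0° = 2.831 m; N'_7 = 39·cos58.0° = 20.7; c'Δl = 30.00; W sinα = 33.1
Σc'Δl = 190.5 kN/m; ΣN' = 1288.1 kN/m; ΣW sinα = 552.6 kN/m
Resisting = 190.5 + 1288.1·tan28.6° = 190.5 + 702.3 = 892.8 kN/m
FS = 892.8 / 552.6 = 1.616

FS = 1.62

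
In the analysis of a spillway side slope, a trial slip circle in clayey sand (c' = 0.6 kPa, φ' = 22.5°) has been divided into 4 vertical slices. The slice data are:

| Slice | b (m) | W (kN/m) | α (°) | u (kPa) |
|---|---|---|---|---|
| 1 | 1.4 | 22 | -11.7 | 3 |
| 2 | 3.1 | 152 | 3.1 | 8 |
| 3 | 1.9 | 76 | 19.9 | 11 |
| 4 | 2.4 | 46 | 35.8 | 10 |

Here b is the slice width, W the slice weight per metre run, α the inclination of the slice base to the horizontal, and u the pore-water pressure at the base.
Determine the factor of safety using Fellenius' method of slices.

FS = 1.57

Ordinary method of slices: FS = Σ[c'·Δl_i + (W_i cosα_i − u_i·Δl_i)·tanφ'] / Σ W_i sinα_i, with Δl_i = b_i / cosα_i.
Slice 1: Δl = 1.4/cos(-11.7°) = 1.430 m; N'_1 = 22·cos(-11.7°) − 3·1.430 = 17.3; c'Δl = 0.86; W sinα = -4.5
Slice 2: Δl = 3.1/cos3.1° = 3.105 m; N'_2 = 152·cos3.1° − 8·3.105 = 126.9; c'Δl = 1.86; W sinα = 8.2
Slice 3: Δl = 1.9/cos19.9° = 2.021 m; N'_3 = 76·cos19.9° − 11·2.021 = 49.2; c'Δl = 1.21; W sinα = 25.9
Slice 4: Δl = 2.4/cos35.8° = 2.959 m; N'_4 = 46·cos35.8° − 10·2.959 = 7.7; c'Δl = 1.78; W sinα = 26.9
Σc'Δl = 5.7 kN/m; ΣN' = 201.1 kN/m; ΣW sinα = 56.5 kN/m
Resisting = 5.7 + 201.1·tan22.5° = 5.7 + 83.3 = 89.0 kN/m
FS = 89.0 / 56.5 = 1.575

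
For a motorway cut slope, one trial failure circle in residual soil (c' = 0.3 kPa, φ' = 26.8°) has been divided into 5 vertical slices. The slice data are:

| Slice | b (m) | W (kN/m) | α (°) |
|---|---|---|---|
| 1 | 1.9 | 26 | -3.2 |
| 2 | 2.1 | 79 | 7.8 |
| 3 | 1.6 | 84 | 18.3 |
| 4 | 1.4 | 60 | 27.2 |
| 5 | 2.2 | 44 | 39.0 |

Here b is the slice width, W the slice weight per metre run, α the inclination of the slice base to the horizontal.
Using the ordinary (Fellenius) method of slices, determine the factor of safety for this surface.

Ordinary method of slices: FS = Σ[c'·Δl_i + (W_i cosα_i)·tanφ'] / Σ W_i sinα_i, with Δl_i = b_i / cosα_i.
Slice 1: Δl = 1.9/cos(-3.2°) = 1.903 m; N'_1 = 26·cos(-3.2°) = 26.0; c'Δl = 0.57; W sinα = -1.5
Slice 2: Δl = 2.1/cos7.8° = 2.120 m; N'_2 = 79·cos7.8° = 78.3; c'Δl = 0.64; W sinα = 10.7
Slice 3: Δl = 1.6/cos18.3° = 1.685 m; N'_3 = 84·cos18.3° = 79.8; c'Δl = 0.51; W sinα = 26.4
Slice 4: Δl = 1.4/cos27.2° = 1.574 m; N'_4 = 60·cos27.2° = 53.4; c'Δl = 0.47; W sinα = 27.4
Slice 5: Δl = 2.2/cos39.0° = 2.831 m; N'_5 = 44·cos39.0° = 34.2; c'Δl = 0.85; W sinα = 27.7
Σc'Δl = 3.0 kN/m; ΣN' = 271.5 kN/m; ΣW sinα = 90.8 kN/m
Resisting = 3.0 + 271.5·tan26.8° = 3.0 + 137.2 = 140.2 kN/m
FS = 140.2 / 90.8 = 1.545

FS = 1.54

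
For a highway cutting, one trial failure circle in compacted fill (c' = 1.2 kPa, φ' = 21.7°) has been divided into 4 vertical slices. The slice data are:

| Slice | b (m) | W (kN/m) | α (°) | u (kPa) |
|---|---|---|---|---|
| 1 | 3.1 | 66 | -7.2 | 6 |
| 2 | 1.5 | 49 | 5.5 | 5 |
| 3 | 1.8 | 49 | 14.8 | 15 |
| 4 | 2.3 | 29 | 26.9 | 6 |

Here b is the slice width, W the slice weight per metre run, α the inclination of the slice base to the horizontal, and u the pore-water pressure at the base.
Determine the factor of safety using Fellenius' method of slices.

FS = 2.62

Ordinary method of slices: FS = Σ[c'·Δl_i + (W_i cosα_i − u_i·Δl_i)·tanφ'] / Σ W_i sinα_i, with Δl_i = b_i / cosα_i.
Slice 1: Δl = 3.1/cos(-7.2°) = 3.125 m; N'_1 = 66·cos(-7.2°) − 6·3.125 = 46.7; c'Δl = 3.75; W sinα = -8.3
Slice 2: Δl = 1.5/cos5.5° = 1.507 m; N'_2 = 49·cos5.5° − 5·1.507 = 41.2; c'Δl = 1.81; W sinα = 4.7
Slice 3: Δl = 1.8/cos14.8° = 1.862 m; N'_3 = 49·cos14.8° − 15·1.862 = 19.4; c'Δl = 2.23; W sinα = 12.5
Slice 4: Δl = 2.3/cos26.9° = 2.579 m; N'_4 = 29·cos26.9° − 6·2.579 = 10.4; c'Δl = 3.09; W sinα = 13.1
Σc'Δl = 10.9 kN/m; ΣN' = 117.8 kN/m; ΣW sinα = 22.1 kN/m
Resisting = 10.9 + 117.8·tan21.7° = 10.9 + 46.9 = 57.8 kN/m
FS = 57.8 / 22.1 = 2.618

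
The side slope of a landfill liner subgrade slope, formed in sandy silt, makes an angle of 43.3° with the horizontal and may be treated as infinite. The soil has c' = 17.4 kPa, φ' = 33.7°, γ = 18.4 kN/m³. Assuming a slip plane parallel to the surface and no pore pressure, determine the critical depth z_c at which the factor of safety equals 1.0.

Setting FS = 1.00 in FS = [c' + γz cos²β tanφ'] / [γz sinβ cosβ] and solving for z:
z = c' / [γ cosβ (FS·sinβ − cosβ·tanφ')]
  = 17.4 / [18.4·cos43.3°·(1.00·sin43.3° − cos43.3°·tan33.7°)]
  = 17.4 / [18.4·0.7278·(1.00·0.6858 − 0.7278·0.6669)]
  = 17.4 / 2.6843 = 6.482 m

z_c = 6.48 m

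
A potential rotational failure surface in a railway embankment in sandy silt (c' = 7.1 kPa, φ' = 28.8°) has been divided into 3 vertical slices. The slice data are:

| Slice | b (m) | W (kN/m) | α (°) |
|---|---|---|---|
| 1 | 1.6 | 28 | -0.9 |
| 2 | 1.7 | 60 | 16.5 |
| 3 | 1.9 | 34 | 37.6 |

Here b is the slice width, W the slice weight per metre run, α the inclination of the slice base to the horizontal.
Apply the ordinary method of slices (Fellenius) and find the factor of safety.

FS = 2.75

Ordinary method of slices: FS = Σ[c'·Δl_i + (W_i cosα_i)·tanφ'] / Σ W_i sinα_i, with Δl_i = b_i / cosα_i.
Slice 1: Δl = 1.6/cos(-0.9°) = 1.600 m; N'_1 = 28·cos(-0.9°) = 28.0; c'Δl = 11.36; W sinα = -0.4
Slice 2: Δl = 1.7/cos16.5° = 1.773 m; N'_2 = 60·cos16.5° = 57.5; c'Δl = 12.59; W sinα = 17.0
Slice 3: Δl = 1.9/cos37.6° = 2.398 m; N'_3 = 34·cos37.6° = 26.9; c'Δl = 17.03; W sinα = 20.7
Σc'Δl = 41.0 kN/m; ΣN' = 112.5 kN/m; ΣW sinα = 37.3 kN/m
Resisting = 41.0 + 112.5·tan28.8° = 41.0 + 61.8 = 102.8 kN/m
FS = 102.8 / 37.3 = 2.753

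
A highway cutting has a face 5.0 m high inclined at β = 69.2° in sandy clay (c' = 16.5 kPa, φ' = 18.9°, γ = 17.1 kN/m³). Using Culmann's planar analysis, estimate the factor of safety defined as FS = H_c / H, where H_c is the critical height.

FS = 1.89

H_c = (4c'/γ) · sinβ cosφ' / [1 − cos(β − φ')]
    = (4·16.5/17.1) · sin69.2°·cos18.9° / [1 − cos50.3°]
    = 3.860 · 0.8844 / 0.3612 = 9.45 m
FS = H_c / H = 9.45 / 5.0 = 1.890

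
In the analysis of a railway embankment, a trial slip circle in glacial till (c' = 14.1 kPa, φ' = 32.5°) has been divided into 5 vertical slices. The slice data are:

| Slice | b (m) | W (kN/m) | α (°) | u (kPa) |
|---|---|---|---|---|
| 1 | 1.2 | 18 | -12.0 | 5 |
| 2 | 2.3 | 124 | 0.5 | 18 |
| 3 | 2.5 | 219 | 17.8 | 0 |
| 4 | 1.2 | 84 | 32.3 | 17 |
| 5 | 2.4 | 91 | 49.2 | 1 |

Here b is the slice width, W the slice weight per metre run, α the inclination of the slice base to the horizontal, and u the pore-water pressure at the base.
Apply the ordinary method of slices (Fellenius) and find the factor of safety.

FS = 2.34

Ordinary method of slices: FS = Σ[c'·Δl_i + (W_i cosα_i − u_i·Δl_i)·tanφ'] / Σ W_i sinα_i, with Δl_i = b_i / cosα_i.
Slice 1: Δl = 1.2/cos(-12.0°) = 1.227 m; N'_1 = 18·cos(-12.0°) − 5·1.227 = 11.5; c'Δl = 17.30; W sinα = -3.7
Slice 2: Δl = 2.3/cos0.5° = 2.300 m; N'_2 = 124·cos0.5° − 18·2.300 = 82.6; c'Δl = 32.43; W sinα = 1.1
Slice 3: Δl = 2.5/cos17.8° = 2.626 m; N'_3 = 219·cos17.8° − 0·2.626 = 208.5; c'Δl = 37.02; W sinα = 66.9
Slice 4: Δl = 1.2/cos32.3° = 1.420 m; N'_4 = 84·cos32.3° − 17·1.420 = 46.9; c'Δl = 20.02; W sinα = 44.9
Slice 5: Δl = 2.4/cos49.2° = 3.673 m; N'_5 = 91·cos49.2° − 1·3.673 = 55.8; c'Δl = 51.79; W sinα = 68.9
Σc'Δl = 158.6 kN/m; ΣN' = 405.2 kN/m; ΣW sinα = 178.1 kN/m
Resisting = 158.6 + 405.2·tan32.5° = 158.6 + 258.2 = 416.7 kN/m
FS = 416.7 / 178.1 = 2.340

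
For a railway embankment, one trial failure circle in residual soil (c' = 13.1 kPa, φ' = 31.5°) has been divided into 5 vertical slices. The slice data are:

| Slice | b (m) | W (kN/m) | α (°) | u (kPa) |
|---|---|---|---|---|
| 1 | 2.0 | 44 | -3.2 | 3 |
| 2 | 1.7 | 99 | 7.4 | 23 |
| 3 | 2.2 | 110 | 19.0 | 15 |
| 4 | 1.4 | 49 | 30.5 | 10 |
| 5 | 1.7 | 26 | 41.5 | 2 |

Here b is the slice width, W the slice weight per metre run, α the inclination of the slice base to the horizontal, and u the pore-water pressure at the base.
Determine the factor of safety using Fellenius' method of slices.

Ordinary method of slices: FS = Σ[c'·Δl_i + (W_i cosα_i − u_i·Δl_i)·tanφ'] / Σ W_i sinα_i, with Δl_i = b_i / cosα_i.
Slice 1: Δl = 2.0/cos(-3.2°) = 2.003 m; N'_1 = 44·cos(-3.2°) − 3·2.003 = 37.9; c'Δl = 26.24; W sinα = -2.5
Slice 2: Δl = 1.7/cos7.4° = 1.714 m; N'_2 = 99·cos7.4° − 23·1.714 = 58.7; c'Δl = 22.46; W sinα = 12.8
Slice 3: Δl = 2.2/cos19.0° = 2.327 m; N'_3 = 110·cos19.0° − 15·2.327 = 69.1; c'Δl = 30.48; W sinα = 35.8
Slice 4: Δl = 1.4/cos30.5° = 1.625 m; N'_4 = 49·cos30.5° − 10·1.625 = 26.0; c'Δl = 21.29; W sinα = 24.9
Slice 5: Δl = 1.7/cos41.5° = 2.270 m; N'_5 = 26·cos41.5° − 2·2.270 = 14.9; c'Δl = 29.73; W sinα = 17.2
Σc'Δl = 130.2 kN/m; ΣN' = 206.7 kN/m; ΣW sinα = 88.2 kN/m
Resisting = 130.2 + 206.7·tan31.5° = 130.2 + 126.7 = 256.9 kN/m
FS = 256.9 / 88.2 = 2.912

FS = 2.91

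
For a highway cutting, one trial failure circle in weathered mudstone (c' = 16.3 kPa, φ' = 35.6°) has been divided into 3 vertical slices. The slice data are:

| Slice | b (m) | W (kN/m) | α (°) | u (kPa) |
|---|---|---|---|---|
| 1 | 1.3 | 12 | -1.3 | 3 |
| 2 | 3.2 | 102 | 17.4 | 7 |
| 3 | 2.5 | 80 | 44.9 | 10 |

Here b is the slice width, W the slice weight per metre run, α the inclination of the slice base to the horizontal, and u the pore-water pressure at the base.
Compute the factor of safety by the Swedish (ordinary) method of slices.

Ordinary method of slices: FS = Σ[c'·Δl_i + (W_i cosα_i − u_i·Δl_i)·tanφ'] / Σ W_i sinα_i, with Δl_i = b_i / cosα_i.
Slice 1: Δl = 1.3/cos(-1.3°) = 1.300 m; N'_1 = 12·cos(-1.3°) − 3·1.300 = 8.1; c'Δl = 21.20; W sinα = -0.3
Slice 2: Δl = 3.2/cos17.4° = 3.353 m; N'_2 = 102·cos17.4° − 7·3.353 = 73.9; c'Δl = 54.66; W sinα = 30.5
Slice 3: Δl = 2.5/cos44.9° = 3.529 m; N'_3 = 80·cos44.9° − 10·3.529 = 21.4; c'Δl = 57.53; W sinα = 56.5
Σc'Δl = 133.4 kN/m; ΣN' = 103.3 kN/m; ΣW sinα = 86.7 kN/m
Resisting = 133.4 + 103.3·tan35.6° = 133.4 + 74.0 = 207.4 kN/m
FS = 207.4 / 86.7 = 2.392

FS = 2.39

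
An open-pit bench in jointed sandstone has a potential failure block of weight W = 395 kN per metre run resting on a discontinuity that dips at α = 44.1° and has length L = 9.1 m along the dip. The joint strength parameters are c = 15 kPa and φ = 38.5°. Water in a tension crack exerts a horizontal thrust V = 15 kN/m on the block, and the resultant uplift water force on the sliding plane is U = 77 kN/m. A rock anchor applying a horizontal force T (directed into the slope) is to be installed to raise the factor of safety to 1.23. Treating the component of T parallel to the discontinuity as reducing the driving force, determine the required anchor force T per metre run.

Resolving forces along and normal to the sliding plane, with the horizontal anchor force T adding T·sinα to the effective normal force and T·cosα acting up the plane against the driving force:
FS = [cL + (W cosα − U − V sinα + T sinα) tanφ] / [W sinα + V cosα − T cosα]
Without the anchor: N' = 196.2 kN/m, driving T_d = 285.7 kN/m, resisting R = 15·9.1 + 196.2·tan38.5° = 292.6 kN/m, FS = 1.02.
Setting FS = 1.23 and solving for T:
1.23·(285.7 − T cos44.1°) = 292.6 + T sin44.1°·tan38.5°
T·(sin44.1°·tan38.5° + 1.23·cos44.1°) = 1.23·285.7 − 292.6
T·(0.6959·0.7954 + 1.23·0.7181) = 351.4 − 292.6 = 58.8
T·1.4368 = 58.8
T = 40.9 kN/m

T = 41 kN/m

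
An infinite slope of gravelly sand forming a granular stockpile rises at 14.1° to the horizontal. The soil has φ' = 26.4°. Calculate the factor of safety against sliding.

For a dry cohesionless infinite slope the factor of safety is FS = tanφ' / tanβ.
FS = tan26.4° / tan14.1° = 0.4964 / 0.2512 = 1.976

FS = 1.98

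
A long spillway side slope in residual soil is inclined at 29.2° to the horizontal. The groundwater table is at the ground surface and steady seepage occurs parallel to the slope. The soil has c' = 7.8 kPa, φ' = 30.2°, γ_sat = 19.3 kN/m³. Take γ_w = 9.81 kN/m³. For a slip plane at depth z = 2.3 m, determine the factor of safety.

FS = 0.92

With seepage parallel to the slope and the water table at the surface, the effective normal stress on the slip plane uses the buoyant unit weight γ' = γ_sat − γ_w while the driving shear stress uses γ_sat:
FS = [c' + γ' z cos²β tanφ'] / [γ_sat z sinβ cosβ]
γ' = 19.3 − 9.81 = 9.49 kN/m³
Numerator = 7.8 + 9.49·2.3·cos²29.2°·tan30.2° = 7.8 + 9.49·2.3·0.7620·0.5820 = 17.480 kPa
Denominator = 19.3·2.3·sin29.2°·cos29.2° = 19.3·2.3·0.4879·0.8729 = 18.904 kPa
FS = 17.480 / 18.904 = 0.925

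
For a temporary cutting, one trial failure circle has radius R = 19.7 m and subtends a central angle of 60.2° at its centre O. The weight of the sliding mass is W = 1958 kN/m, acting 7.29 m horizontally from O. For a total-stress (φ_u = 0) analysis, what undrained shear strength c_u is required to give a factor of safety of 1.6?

FS = c_u·L_a·R / (W·d), so c_u = FS·W·d / (L_a·R).
Arc length L_a = R·θ = 19.7·(60.2°·π/180) = 19.7·1.0507 = 20.70 m
c_u = 1.6·1958·7.29 / (20.70·19.7) = 22838.1 / 407.76 = 56.01 kPa

c_u = 56.0 kPa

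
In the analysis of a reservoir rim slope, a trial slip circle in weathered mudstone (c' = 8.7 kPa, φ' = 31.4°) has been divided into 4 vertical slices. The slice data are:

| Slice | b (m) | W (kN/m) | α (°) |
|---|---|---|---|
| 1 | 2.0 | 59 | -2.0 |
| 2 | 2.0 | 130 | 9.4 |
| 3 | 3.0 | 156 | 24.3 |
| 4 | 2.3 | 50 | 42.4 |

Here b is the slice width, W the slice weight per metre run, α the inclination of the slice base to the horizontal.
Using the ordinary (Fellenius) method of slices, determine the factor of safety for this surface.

Ordinary method of slices: FS = Σ[c'·Δl_i + (W_i cosα_i)·tanφ'] / Σ W_i sinα_i, with Δl_i = b_i / cosα_i.
Slice 1: Δl = 2.0/cos(-2.0°) = 2.001 m; N'_1 = 59·cos(-2.0°) = 59.0; c'Δl = 17.41; W sinα = -2.1
Slice 2: Δl = 2.0/cos9.4° = 2.027 m; N'_2 = 130·cos9.4° = 128.3; c'Δl = 17.64; W sinα = 21.2
Slice 3: Δl = 3.0/cos24.3° = 3.292 m; N'_3 = 156·cos24.3° = 142.2; c'Δl = 28.64; W sinα = 64.2
Slice 4: Δl = 2.3/cos42.4° = 3.115 m; N'_4 = 50·cos42.4° = 36.9; c'Δl = 27.10; W sinα = 33.7
Σc'Δl = 90.8 kN/m; ΣN' = 366.3 kN/m; ΣW sinα = 117.1 kN/m
Resisting = 90.8 + 366.3·tan31.4° = 90.8 + 223.6 = 314.4 kN/m
FS = 314.4 / 117.1 = 2.685

FS = 2.69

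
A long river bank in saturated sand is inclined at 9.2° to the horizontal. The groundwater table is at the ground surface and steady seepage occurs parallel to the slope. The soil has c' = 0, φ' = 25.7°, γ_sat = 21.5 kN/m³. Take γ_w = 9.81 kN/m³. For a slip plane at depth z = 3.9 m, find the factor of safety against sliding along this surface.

With seepage parallel to the slope and the water table at the surface, the effective normal stress on the slip plane uses the buoyant unit weight γ' = γ_sat − γ_w while the driving shear stress uses γ_sat:
FS = [c' + γ' z cos²β tanφ'] / [γ_sat z sinβ cosβ]
(For c' = 0 this reduces to FS = (γ'/γ_sat)·tanφ'/tanβ.)
γ' = 21.5 − 9.81 = 11.69 kN/m³
Numerator = 0.0 + 11.69·3.9·cos²9.2°·tan25.7° = 0.0 + 11.69·3.9·0.9744·0.4813 = 21.381 kPa
Denominator = 21.5·3.9·sin9.2°·cos9.2° = 21.5·3.9·0.1599·0.9871 = 13.234 kPa
FS = 21.381 / 13.234 = 1.616

FS = 1.62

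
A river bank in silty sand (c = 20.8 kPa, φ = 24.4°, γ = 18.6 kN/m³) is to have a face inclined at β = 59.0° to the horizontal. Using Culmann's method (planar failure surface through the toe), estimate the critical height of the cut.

H_c = 19.74 m

Culmann's analysis gives the critical failure plane at α_cr = (β + φ)/2 = (59.0 + 24.4)/2 = 41.7°, and the critical height
H_c = (4c/γ) · sinβ cosφ / [1 − cos(β − φ)]
    = (4·20.8/18.6) · sin59.0°·cos24.4° / [1 − cos(34.6°)]
    = 4.473 · 0.8572·0.9107 / [1 − 0.8231]
    = 4.473 · 0.7806 / 0.1769
    = 19.74 m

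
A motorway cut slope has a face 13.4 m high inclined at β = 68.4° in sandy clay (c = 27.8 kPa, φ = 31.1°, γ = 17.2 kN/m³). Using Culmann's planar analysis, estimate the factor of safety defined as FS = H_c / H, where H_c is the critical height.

H_c = (4c/γ) · sinβ cosφ / [1 − cos(β − φ)]
    = (4·27.8/17.2) · sin68.4°·cos31.1° / [1 − cos37.3°]
    = 6.465 · 0.7961 / 0.2045 = 25.17 m
FS = H_c / H = 25.17 / 13.4 = 1.878

FS = 1.88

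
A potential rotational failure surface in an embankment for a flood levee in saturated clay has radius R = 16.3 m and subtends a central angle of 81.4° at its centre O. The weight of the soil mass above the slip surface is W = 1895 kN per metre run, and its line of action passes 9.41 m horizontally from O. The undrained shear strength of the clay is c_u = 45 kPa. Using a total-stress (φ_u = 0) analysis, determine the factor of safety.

FS = 0.95

Taking moments about the centre O, the resisting moment is provided by the undrained shear strength acting along the arc:
Arc length L_a = R·θ = 16.3·(81.4°·π/180) = 16.3·1.4207 = 23.16 m
M_R = c_u·L_a·R = 45·23.16·16.3 = 16985.9 kN·m/m
M_D = W·d = 1895·9.41 = 17832.0 kN·m/m
FS = M_R / M_D = 16985.9 / 17832.0 = 0.953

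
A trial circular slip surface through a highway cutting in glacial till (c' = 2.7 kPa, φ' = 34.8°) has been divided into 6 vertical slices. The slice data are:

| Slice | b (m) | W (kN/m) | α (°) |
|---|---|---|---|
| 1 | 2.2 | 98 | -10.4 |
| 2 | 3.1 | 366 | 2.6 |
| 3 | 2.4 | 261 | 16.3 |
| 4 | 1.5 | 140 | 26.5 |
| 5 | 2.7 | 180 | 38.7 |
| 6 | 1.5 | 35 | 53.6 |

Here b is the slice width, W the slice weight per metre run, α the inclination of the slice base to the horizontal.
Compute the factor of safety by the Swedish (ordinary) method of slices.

Ordinary method of slices: FS = Σ[c'·Δl_i + (W_i cosα_i)·tanφ'] / Σ W_i sinα_i, with Δl_i = b_i / cosα_i.
Slice 1: Δl = 2.2/cos(-10.4°) = 2.237 m; N'_1 = 98·cos(-10.4°) = 96.4; c'Δl = 6.04; W sinα = -17.7
Slice 2: Δl = 3.1/cos2.6° = 3.103 m; N'_2 = 366·cos2.6° = 365.6; c'Δl = 8.38; W sinα = 16.6
Slice 3: Δl = 2.4/cos16.3° = 2.501 m; N'_3 = 261·cos16.3° = 250.5; c'Δl = 6.75; W sinα = 73.3
Slice 4: Δl = 1.5/cos26.5° = 1.676 m; N'_4 = 140·cos26.5° = 125.3; c'Δl = 4.53; W sinα = 62.5
Slice 5: Δl = 2.7/cos38.7° = 3.460 m; N'_5 = 180·cos38.7° = 140.5; c'Δl = 9.34; W sinα = 112.5
Slice 6: Δl = 1.5/cos53.6° = 2.528 m; N'_6 = 35·cos53.6° = 20.8; c'Δl = 6.82; W sinα = 28.2
Σc'Δl = 41.9 kN/m; ΣN' = 999.1 kN/m; ΣW sinα = 275.3 kN/m
Resisting = 41.9 + 999.1·tan34.8° = 41.9 + 694.4 = 736.2 kN/m
FS = 736.2 / 275.3 = 2.674

FS = 2.67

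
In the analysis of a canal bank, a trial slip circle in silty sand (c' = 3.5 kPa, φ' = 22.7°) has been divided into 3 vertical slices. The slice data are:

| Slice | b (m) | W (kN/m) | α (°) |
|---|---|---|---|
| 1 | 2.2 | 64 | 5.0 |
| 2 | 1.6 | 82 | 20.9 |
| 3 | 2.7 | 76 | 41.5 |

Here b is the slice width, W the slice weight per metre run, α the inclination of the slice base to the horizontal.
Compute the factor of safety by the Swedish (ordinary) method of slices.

FS = 1.28

Ordinary method of slices: FS = Σ[c'·Δl_i + (W_i cosα_i)·tanφ'] / Σ W_i sinα_i, with Δl_i = b_i / cosα_i.
Slice 1: Δl = 2.2/cos5.0° = 2.208 m; N'_1 = 64·cos5.0° = 63.8; c'Δl = 7.73; W sinα = 5.6
Slice 2: Δl = 1.6/cos20.9° = 1.713 m; N'_2 = 82·cos20.9° = 76.6; c'Δl = 5.99; W sinα = 29.3
Slice 3: Δl = 2.7/cos41.5° = 3.605 m; N'_3 = 76·cos41.5° = 56.9; c'Δl = 12.62; W sinα = 50.4
Σc'Δl = 26.3 kN/m; ΣN' = 197.3 kN/m; ΣW sinα = 85.2 kN/m
Resisting = 26.3 + 197.3·tan22.7° = 26.3 + 82.5 = 108.9 kN/m
FS = 108.9 / 85.2 = 1.278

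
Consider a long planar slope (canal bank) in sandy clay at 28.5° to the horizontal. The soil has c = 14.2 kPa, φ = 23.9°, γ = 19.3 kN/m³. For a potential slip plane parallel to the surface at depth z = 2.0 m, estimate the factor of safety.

For an infinite slope with a slip plane parallel to the surface (no pore pressure): FS = [c + γz cos²β tanφ] / [γz sinβ cosβ].
γz = 19.3·2.0 = 38.60 kN/m²
Numerator = 14.2 + 38.60·cos²28.5°·tan23.9° = 14.2 + 38.60·0.7723·0.4431 = 27.411 kPa
Denominator = 38.60·sin28.5°·cos28.5° = 38.60·0.4772·0.8788 = 16.186 kPa
FS = 27.411 / 16.186 = 1.693

FS = 1.69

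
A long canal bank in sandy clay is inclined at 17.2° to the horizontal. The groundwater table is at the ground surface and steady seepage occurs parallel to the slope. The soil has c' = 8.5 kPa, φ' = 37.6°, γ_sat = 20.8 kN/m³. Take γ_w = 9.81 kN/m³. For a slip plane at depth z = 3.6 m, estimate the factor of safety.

FS = 1.72

With seepage parallel to the slope and the water table at the surface, the effective normal stress on the slip plane uses the buoyant unit weight γ' = γ_sat − γ_w while the driving shear stress uses γ_sat:
FS = [c' + γ' z cos²β tanφ'] / [γ_sat z sinβ cosβ]
γ' = 20.8 − 9.81 = 10.99 kN/m³
Numerator = 8.5 + 10.99·3.6·cos²17.2°·tan37.6° = 8.5 + 10.99·3.6·0.9126·0.7701 = 36.304 kPa
Denominator = 20.8·3.6·sin17.2°·cos17.2° = 20.8·3.6·0.2957·0.9553 = 21.152 kPa
FS = 36.304 / 21.152 = 1.716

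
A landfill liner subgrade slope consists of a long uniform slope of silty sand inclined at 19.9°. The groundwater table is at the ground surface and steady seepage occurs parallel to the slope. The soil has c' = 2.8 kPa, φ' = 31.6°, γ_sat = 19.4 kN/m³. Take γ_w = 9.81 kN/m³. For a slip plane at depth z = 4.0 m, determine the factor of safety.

FS = 0.95

With seepage parallel to the slope and the water table at the surface, the effective normal stress on the slip plane uses the buoyant unit weight γ' = γ_sat − γ_w while the driving shear stress uses γ_sat:
FS = [c' + γ' z cos²β tanφ'] / [γ_sat z sinβ cosβ]
γ' = 19.4 − 9.81 = 9.59 kN/m³
Numerator = 2.8 + 9.59·4.0·cos²19.9°·tan31.6° = 2.8 + 9.59·4.0·0.8841·0.6152 = 23.665 kPa
Denominator = 19.4·4.0·sin19.9°·cos19.9° = 19.4·4.0·0.3404·0.9403 = 24.836 kPa
FS = 23.665 / 24.836 = 0.953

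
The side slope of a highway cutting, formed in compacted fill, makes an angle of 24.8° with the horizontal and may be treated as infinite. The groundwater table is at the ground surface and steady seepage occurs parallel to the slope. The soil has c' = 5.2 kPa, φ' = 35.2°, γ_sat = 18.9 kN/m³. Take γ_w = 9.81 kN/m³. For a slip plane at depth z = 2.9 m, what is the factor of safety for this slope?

With seepage parallel to the slope and the water table at the surface, the effective normal stress on the slip plane uses the buoyant unit weight γ' = γ_sat − γ_w while the driving shear stress uses γ_sat:
FS = [c' + γ' z cos²β tanφ'] / [γ_sat z sinβ cosβ]
γ' = 18.9 − 9.81 = 9.09 kN/m³
Numerator = 5.2 + 9.09·2.9·cos²24.8°·tan35.2° = 5.2 + 9.09·2.9·0.8241·0.7054 = 20.524 kPa
Denominator = 18.9·2.9·sin24.8°·cos24.8° = 18.9·2.9·0.4195·0.9078 = 20.870 kPa
FS = 20.524 / 20.870 = 0.983

FS = 0.98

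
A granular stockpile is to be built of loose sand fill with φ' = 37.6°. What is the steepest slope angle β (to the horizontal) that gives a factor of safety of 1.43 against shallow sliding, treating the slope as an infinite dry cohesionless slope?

β = 28.3°

For an infinite dry cohesionless slope FS = tanφ'/tanβ, so tanβ = tanφ' / FS.
tanβ = tan37.6° / 1.43 = 0.7701 / 1.43 = 0.5385
β = arctan(0.5385) = 28.30°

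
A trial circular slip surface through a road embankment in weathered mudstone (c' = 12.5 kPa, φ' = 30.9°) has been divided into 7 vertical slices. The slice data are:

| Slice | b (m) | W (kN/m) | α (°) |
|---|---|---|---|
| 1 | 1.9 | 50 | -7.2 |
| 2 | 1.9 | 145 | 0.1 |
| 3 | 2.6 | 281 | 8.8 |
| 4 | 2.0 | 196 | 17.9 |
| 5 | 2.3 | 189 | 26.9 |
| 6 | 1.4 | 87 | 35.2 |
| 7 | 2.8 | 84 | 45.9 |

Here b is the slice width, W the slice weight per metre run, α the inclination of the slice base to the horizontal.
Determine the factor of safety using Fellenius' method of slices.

FS = 2.67

Ordinary method of slices: FS = Σ[c'·Δl_i + (W_i cosα_i)·tanφ'] / Σ W_i sinα_i, with Δl_i = b_i / cosα_i.
Slice 1: Δl = 1.9/cos(-7.2°) = 1.915 m; N'_1 = 50·cos(-7.2°) = 49.6; c'Δl = 23.94; W sinα = -6.3
Slice 2: Δl = 1.9/cos0.1° = 1.900 m; N'_2 = 145·cos0.1° = 145.0; c'Δl = 23.75; W sinα = 0.3
Slice 3: Δl = 2.6/cos8.8° = 2.631 m; N'_3 = 281·cos8.8° = 277.7; c'Δl = 32.89; W sinα = 43.0
Slice 4: Δl = 2.0/cos17.9° = 2.102 m; N'_4 = 196·cos17.9° = 186.5; c'Δl = 26.27; W sinα = 60.2
Slice 5: Δl = 2.3/cos26.9° = 2.579 m; N'_5 = 189·cos26.9° = 168.5; c'Δl = 32.24; W sinα = 85.5
Slice 6: Δl = 1.4/cos35.2° = 1.713 m; N'_6 = 87·cos35.2° = 71.1; c'Δl = 21.42; W sinα = 50.1
Slice 7: Δl = 2.8/cos45.9° = 4.023 m; N'_7 = 84·cos45.9° = 58.5; c'Δl = 50.29; W sinα = 60.3
Σc'Δl = 210.8 kN/m; ΣN' = 956.9 kN/m; ΣW sinα = 293.2 kN/m
Resisting = 210.8 + 956.9·tan30.9° = 210.8 + 572.7 = 783.5 kN/m
FS = 783.5 / 293.2 = 2.672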